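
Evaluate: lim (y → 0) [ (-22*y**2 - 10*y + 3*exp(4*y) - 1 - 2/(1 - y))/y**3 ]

Substitution gives 0/0 (the numerator vanishes to order 3).
Expand each term to order y^3: the coefficient of y^3 in 3·e^(4y) is 32 and in -2·1/(1 - y) is -2.
Lower-order terms cancel with the polynomial part, so the numerator is (30)·y^3 + o(y^3), and the limit is (30)/(1) = 30.

30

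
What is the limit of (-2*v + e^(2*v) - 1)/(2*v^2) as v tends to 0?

1

Direct substitution gives 0/0.
Apply L'Hôpital: lim (2*e^(2*v) - 2)/(4*v), still 0/0.
After 2 applications of L'Hôpital's rule the quotient is (4*e^(2*v))/(4); substituting v = 0 gives 1.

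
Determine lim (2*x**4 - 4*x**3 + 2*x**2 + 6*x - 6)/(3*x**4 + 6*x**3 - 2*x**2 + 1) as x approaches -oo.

Numerator and denominator both have degree 4.
Dividing every term by x^4, all lower-order terms vanish and the limit is the ratio of leading coefficients, 2/(3) = 2/3.

2/3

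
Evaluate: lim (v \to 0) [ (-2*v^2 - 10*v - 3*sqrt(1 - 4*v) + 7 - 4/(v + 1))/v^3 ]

Substitution gives 0/0 (the numerator vanishes to order 3).
Expand each term to order v^3: the coefficient of v^3 in -3·√(1 - 4v) is 12 and in -4·1/(1 + v) is 4.
Lower-order terms cancel with the polynomial part, so the numerator is (16)·v^3 + o(v^3), and the limit is (16)/(1) = 16.

16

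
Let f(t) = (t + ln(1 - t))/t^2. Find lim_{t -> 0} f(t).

-1/2

Direct substitution gives 0/0.
Apply L'Hôpital: lim (1 - 1/(1 - t))/(2*t), still 0/0.
After 2 applications of L'Hôpital's rule the quotient is (-1/(1 - t)^2)/(2); substituting t = 0 gives -1/2.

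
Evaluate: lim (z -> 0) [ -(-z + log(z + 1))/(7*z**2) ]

1/14

Direct substitution gives 0/0.
Apply L'Hôpital: lim (-1 + 1/(z + 1))/(-14*z), still 0/0.
After 2 applications of L'Hôpital's rule the quotient is (-1/(z + 1)^2)/(-14); substituting z = 0 gives 1/14.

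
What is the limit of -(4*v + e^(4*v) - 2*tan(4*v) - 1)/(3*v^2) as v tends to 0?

Substitution gives 0/0; apply L'Hôpital's rule 2 times.
After differentiating numerator and denominator 2 times the quotient is (16*e^(4*v) - 64*tan(4*v)/cos(4*v)^2)/(-6); at v = 0 this is -8/3.

-8/3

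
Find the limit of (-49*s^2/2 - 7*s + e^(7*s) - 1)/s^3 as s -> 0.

343/6

Direct substitution gives 0/0.
Apply L'Hôpital: lim (-49*s + 7*e^(7*s) - 7)/(3*s^2), still 0/0.
Apply L'Hôpital: lim (49*e^(7*s) - 49)/(6*s), still 0/0.
After 3 applications of L'Hôpital's rule the quotient is (343*e^(7*s))/(6); substituting s = 0 gives 343/6.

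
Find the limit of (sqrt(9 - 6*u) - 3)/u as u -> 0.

-1

Substitution gives 0/0. Multiply numerator and denominator by the conjugate √(9 - 6u) + √9.
The numerator becomes (9 - 6u) − 9 = -6u, so the expression simplifies to -6/(√(9 - 6u) + √9).
Letting u → 0 gives -6/(2√9) = -1.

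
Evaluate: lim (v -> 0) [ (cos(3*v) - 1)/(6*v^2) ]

-3/4

Direct substitution gives 0/0.
Apply L'Hôpital: lim (-3*sin(3*v))/(12*v), still 0/0.
After 2 applications of L'Hôpital's rule the quotient is (-9*cos(3*v))/(12); substituting v = 0 gives -3/4.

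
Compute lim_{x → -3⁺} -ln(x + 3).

∞

As x → -3⁺, x + 3 → 0⁺ and ln(x + 3) → −∞.
Multiplying by -1 gives ∞.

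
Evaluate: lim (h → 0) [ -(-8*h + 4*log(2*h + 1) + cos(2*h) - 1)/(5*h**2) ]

2

Substitution gives 0/0; apply L'Hôpital's rule 2 times.
After differentiating numerator and denominator 2 times the quotient is (-4*cos(2*h) - 16/(2*h + 1)^2)/(-10); at h = 0 this is 2.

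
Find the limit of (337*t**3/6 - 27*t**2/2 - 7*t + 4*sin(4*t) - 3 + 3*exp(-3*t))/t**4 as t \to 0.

Substitution gives 0/0; apply L'Hôpital's rule 4 times.
After differentiating numerator and denominator 4 times the quotient is (1024*sin(4*t) + 243*e^(-3*t))/(24); at t = 0 this is 81/8.

81/8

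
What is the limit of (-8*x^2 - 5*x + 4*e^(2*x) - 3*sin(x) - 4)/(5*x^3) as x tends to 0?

7/6

Substitution gives 0/0 (the numerator vanishes to order 3).
Expand each term to order x^3: the coefficient of x^3 in -3·sin(x) is 1/2 and in 4·e^(2x) is 16/3.
Lower-order terms cancel with the polynomial part, so the numerator is (35/6)·x^3 + o(x^3), and the limit is (35/6)/(5) = 7/6.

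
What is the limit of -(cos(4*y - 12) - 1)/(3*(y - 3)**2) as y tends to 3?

8/3

Direct substitution gives 0/0.
Apply L'Hôpital: lim (-4*sin(4*y - 12))/(18 - 6*y), still 0/0.
After 2 applications of L'Hôpital's rule the quotient is (-16*cos(4*y - 12))/(-6); substituting y = 3 gives 8/3.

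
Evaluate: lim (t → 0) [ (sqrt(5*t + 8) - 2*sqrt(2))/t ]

5*√(2)/8

A 0/0 form; rationalise with √(8 + 5t) + √8. This collapses the numerator to 5t, leaving 5/(√(8 + 5t) + √8) → 5/(2√8) = 5*√(2)/8.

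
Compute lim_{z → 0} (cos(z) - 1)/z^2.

-1/2

Direct substitution gives 0/0.
Apply L'Hôpital: lim (-sin(z))/(2*z), still 0/0.
After 2 applications of L'Hôpital's rule the quotient is (-cos(z))/(2); substituting z = 0 gives -1/2.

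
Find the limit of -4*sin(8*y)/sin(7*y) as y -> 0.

-32/7

Substitution gives 0/0.
Divide numerator and denominator by y: sin(8y)/y → 8 and sin(7y)/y → 7, so the limit is -4·8/7 = -32/7.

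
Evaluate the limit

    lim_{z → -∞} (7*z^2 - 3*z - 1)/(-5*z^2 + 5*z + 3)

Numerator and denominator both have degree 2.
Dividing every term by z^2, all lower-order terms vanish and the limit is the ratio of leading coefficients, 7/(-5) = -7/5.

-7/5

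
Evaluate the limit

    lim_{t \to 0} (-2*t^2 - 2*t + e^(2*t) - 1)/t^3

4/3

Direct substitution gives 0/0.
Apply L'Hôpital: lim (-4*t + 2*e^(2*t) - 2)/(3*t^2), still 0/0.
Apply L'Hôpital: lim (4*e^(2*t) - 4)/(6*t), still 0/0.
After 3 applications of L'Hôpital's rule the quotient is (8*e^(2*t))/(6); substituting t = 0 gives 4/3.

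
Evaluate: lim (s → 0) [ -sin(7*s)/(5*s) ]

Substitution gives 0/0.
Write it as (7/(-5))·sin(7s)/(7s); since sin(u)/u → 1, the limit is -7/5.

-7/5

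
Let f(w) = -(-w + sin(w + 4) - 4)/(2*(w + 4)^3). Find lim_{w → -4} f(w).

Direct substitution gives 0/0.
Apply L'Hôpital: lim (cos(w + 4) - 1)/(-6*(w + 4)^2), still 0/0.
Apply L'Hôpital: lim (-sin(w + 4))/(-12*w - 48), still 0/0.
After 3 applications of L'Hôpital's rule the quotient is (-cos(w + 4))/(-12); substituting w = -4 gives 1/12.

1/12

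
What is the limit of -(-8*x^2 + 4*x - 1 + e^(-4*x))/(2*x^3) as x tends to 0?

Direct substitution gives 0/0.
Apply L'Hôpital: lim (-16*x + 4 - 4*e^(-4*x))/(-6*x^2), still 0/0.
Apply L'Hôpital: lim (-16 + 16*e^(-4*x))/(-12*x), still 0/0.
After 3 applications of L'Hôpital's rule the quotient is (-64*e^(-4*x))/(-12); substituting x = 0 gives 16/3.

16/3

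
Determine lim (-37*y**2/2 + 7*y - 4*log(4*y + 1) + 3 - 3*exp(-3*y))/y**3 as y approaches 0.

Substitution gives 0/0; apply L'Hôpital's rule 3 times.
After differentiating numerator and denominator 3 times the quotient is (81*e^(-3*y) - 512/(4*y + 1)^3)/(6); at y = 0 this is -431/6.

-431/6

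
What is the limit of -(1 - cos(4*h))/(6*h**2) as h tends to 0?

-4/3

Substitution gives 0/0.
Use (1 − cos u)/u² → 1/2 with u = 4h: the limit is 4²/(2·(-6)) = -4/3.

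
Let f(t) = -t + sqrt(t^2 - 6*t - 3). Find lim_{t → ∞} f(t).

This has the form ∞ − ∞. Multiply and divide by the conjugate √(t^2 - 6*t - 3) + t.
That gives (-6t - 3) / (√(t^2 - 6*t - 3) + t).
Divide numerator and denominator by t: the limit is -6/(2·1) = -3.

-3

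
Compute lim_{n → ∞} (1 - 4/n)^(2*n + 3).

Let L be the limit and take ln: ln L = lim (2n + 3)·ln(1 - 4/n) = lim (2n + 3)·(-4/n + O(1/n²)) = -8.
Hence L = e^(-8).

e^(-8)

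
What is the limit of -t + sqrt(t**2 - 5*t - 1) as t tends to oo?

An ∞ − ∞ form. Rationalising with the conjugate, the difference becomes (-5t - 1) / (√(t^2 - 5*t - 1) + t).
For large t the denominator behaves like 2·t, so the quotient tends to -5/2 = -5/2.

-5/2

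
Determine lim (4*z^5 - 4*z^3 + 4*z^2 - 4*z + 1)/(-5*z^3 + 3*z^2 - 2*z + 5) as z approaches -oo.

The numerator has higher degree (5 > 3); the quotient behaves like (4/(-5))·z^2 for large |z|.
As z → −∞ this diverges to -∞.

-∞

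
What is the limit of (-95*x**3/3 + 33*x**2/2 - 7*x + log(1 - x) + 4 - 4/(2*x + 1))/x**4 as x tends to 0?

Substitution gives 0/0; apply L'Hôpital's rule 4 times.
After differentiating numerator and denominator 4 times the quotient is (-1536/(2*x + 1)^5 - 6/(x - 1)^4)/(24); at x = 0 this is -257/4.

-257/4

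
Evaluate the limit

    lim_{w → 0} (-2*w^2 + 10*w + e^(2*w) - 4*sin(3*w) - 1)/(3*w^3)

58/9

Substitution gives 0/0; apply L'Hôpital's rule 3 times.
After differentiating numerator and denominator 3 times the quotient is (8*e^(2*w) + 108*cos(3*w))/(18); at w = 0 this is 58/9.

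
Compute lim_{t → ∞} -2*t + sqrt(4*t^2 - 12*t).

An ∞ − ∞ form. Rationalising with the conjugate, the difference becomes (-12t) / (√(4*t^2 - 12*t) + 2t).
For large t the denominator behaves like 2·2t, so the quotient tends to -12/4 = -3.

-3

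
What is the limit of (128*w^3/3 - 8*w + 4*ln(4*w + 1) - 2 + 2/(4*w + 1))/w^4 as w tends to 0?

256

Substitution gives 0/0; apply L'Hôpital's rule 4 times.
After differentiating numerator and denominator 4 times the quotient is (6144*(1 - 4*w)/(4*w + 1)^5)/(24); at w = 0 this is 256.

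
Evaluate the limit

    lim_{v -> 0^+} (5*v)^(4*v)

1

Base → 0⁺ and exponent → 0⁺: a 0^0 form.
Take logs: 4v·ln(5v). This is 0·(−∞); rewriting as ln(5v)/(1/(4v)) and applying L'Hôpital gives 0.
Hence the limit is e^0 = 1.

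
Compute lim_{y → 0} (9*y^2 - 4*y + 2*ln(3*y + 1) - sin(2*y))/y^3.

58/3

Substitution gives 0/0; apply L'Hôpital's rule 3 times.
After differentiating numerator and denominator 3 times the quotient is (8*cos(2*y) + 108/(3*y + 1)^3)/(6); at y = 0 this is 58/3.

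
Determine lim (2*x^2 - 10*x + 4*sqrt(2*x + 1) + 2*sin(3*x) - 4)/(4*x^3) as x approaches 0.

Substitution gives 0/0 (the numerator vanishes to order 3).
Expand each term to order x^3: the coefficient of x^3 in 4·√(1 + 2x) is 2 and in 2·sin(3x) is -9.
Lower-order terms cancel with the polynomial part, so the numerator is (-7)·x^3 + o(x^3), and the limit is (-7)/(4) = -7/4.

-7/4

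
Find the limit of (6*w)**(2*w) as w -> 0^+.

1

Base → 0⁺ and exponent → 0⁺: a 0^0 form.
Take logs: 2w·ln(6w). This is 0·(−∞); rewriting as ln(6w)/(1/(2w)) and applying L'Hôpital gives 0.
Hence the limit is e^0 = 1.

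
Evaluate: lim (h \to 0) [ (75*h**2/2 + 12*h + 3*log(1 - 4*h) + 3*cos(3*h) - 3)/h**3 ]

Substitution gives 0/0 (the numerator vanishes to order 3).
Expand each term to order h^3: the coefficient of h^3 in 3·cos(3h) is 0 and in 3·ln(1 - 4h) is -64.
Lower-order terms cancel with the polynomial part, so the numerator is (-64)·h^3 + o(h^3), and the limit is (-64)/(1) = -64.

-64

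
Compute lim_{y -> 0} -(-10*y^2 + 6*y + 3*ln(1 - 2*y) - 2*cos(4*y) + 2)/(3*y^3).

8/3

Substitution gives 0/0; apply L'Hôpital's rule 3 times.
After differentiating numerator and denominator 3 times the quotient is (-128*sin(4*y) + 48/(2*y - 1)^3)/(-18); at y = 0 this is 8/3.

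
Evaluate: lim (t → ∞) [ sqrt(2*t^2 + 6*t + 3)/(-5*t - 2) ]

For large |t|, √(2*t^2 + 6*t + 3) ≈ √2·|t| and the denominator ≈ -5t.
Since t → +∞, |t| = t, giving √2/(-5) = -√(2)/5.

-√(2)/5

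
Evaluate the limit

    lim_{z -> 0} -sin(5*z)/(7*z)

-5/7

Substitution gives 0/0.
Write it as (5/(-7))·sin(5z)/(5z); since sin(u)/u → 1, the limit is -5/7.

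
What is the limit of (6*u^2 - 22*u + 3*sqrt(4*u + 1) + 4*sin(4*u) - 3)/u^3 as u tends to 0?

-92/3

Substitution gives 0/0 (the numerator vanishes to order 3).
Expand each term to order u^3: the coefficient of u^3 in 4·sin(4u) is -128/3 and in 3·√(1 + 4u) is 12.
Lower-order terms cancel with the polynomial part, so the numerator is (-92/3)·u^3 + o(u^3), and the limit is (-92/3)/(1) = -92/3.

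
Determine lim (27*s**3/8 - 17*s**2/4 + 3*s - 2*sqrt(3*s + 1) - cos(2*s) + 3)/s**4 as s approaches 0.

1087/192

Substitution gives 0/0 (the numerator vanishes to order 4).
Expand each term to order s^4: the coefficient of s^4 in -2·√(1 + 3s) is 405/64 and in −cos(2s) is -2/3.
Lower-order terms cancel with the polynomial part, so the numerator is (1087/192)·s^4 + o(s^4), and the limit is (1087/192)/(1) = 1087/192.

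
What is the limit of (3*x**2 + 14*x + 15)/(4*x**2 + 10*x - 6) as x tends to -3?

2/7

Direct substitution gives 0/0, so factor. Both numerator and denominator have (x + 3) as a factor.
After cancelling, the expression reduces to (3*x + 5)/(4*x - 2).
Substituting x = -3 gives 2/7.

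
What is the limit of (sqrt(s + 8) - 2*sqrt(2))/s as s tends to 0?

√(2)/8

A 0/0 form; rationalise with √(8 + s) + √8. This collapses the numerator to s, leaving 1/(√(8 + s) + √8) → 1/(2√8) = √(2)/8.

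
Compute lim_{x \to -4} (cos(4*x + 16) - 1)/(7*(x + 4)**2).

Direct substitution gives 0/0.
Apply L'Hôpital: lim (-4*sin(4*x + 16))/(14*x + 56), still 0/0.
After 2 applications of L'Hôpital's rule the quotient is (-16*cos(4*x + 16))/(14); substituting x = -4 gives -8/7.

-8/7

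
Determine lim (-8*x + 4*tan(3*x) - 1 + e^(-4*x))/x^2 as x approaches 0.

Substitution gives 0/0; apply L'Hôpital's rule 2 times.
After differentiating numerator and denominator 2 times the quotient is (72*tan(3*x)/cos(3*x)^2 + 16*e^(-4*x))/(2); at x = 0 this is 8.

8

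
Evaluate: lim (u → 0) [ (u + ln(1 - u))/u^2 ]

-1/2

Direct substitution gives 0/0.
Apply L'Hôpital: lim (1 - 1/(1 - u))/(2*u), still 0/0.
After 2 applications of L'Hôpital's rule the quotient is (-1/(1 - u)^2)/(2); substituting u = 0 gives -1/2.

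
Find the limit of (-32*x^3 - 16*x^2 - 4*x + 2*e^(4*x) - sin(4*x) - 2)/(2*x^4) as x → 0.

Substitution gives 0/0 (the numerator vanishes to order 4).
Expand each term to order x^4: the coefficient of x^4 in −sin(4x) is 0 and in 2·e^(4x) is 64/3.
Lower-order terms cancel with the polynomial part, so the numerator is (64/3)·x^4 + o(x^4), and the limit is (64/3)/(2) = 32/3.

32/3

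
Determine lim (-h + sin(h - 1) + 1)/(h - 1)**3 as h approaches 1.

-1/6

Direct substitution gives 0/0.
Apply L'Hôpital: lim (cos(h - 1) - 1)/(3*(h - 1)^2), still 0/0.
Apply L'Hôpital: lim (-sin(h - 1))/(6*h - 6), still 0/0.
After 3 applications of L'Hôpital's rule the quotient is (-cos(h - 1))/(6); substituting h = 1 gives -1/6.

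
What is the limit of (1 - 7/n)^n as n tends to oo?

e^(-7)

Let L be the limit and take ln: ln L = lim (n)·ln(1 - 7/n) = lim (n)·(-7/n + O(1/n²)) = -7.
Hence L = e^(-7).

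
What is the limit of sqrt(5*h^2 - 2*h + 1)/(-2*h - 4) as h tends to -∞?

For large |h|, √(5*h^2 - 2*h + 1) ≈ √5·|h| and the denominator ≈ -2h.
Since h → −∞, |h| = −h, giving −√5/(-2) = √(5)/2.

√(5)/2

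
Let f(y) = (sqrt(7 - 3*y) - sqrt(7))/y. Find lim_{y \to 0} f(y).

Substitution gives 0/0. Multiply numerator and denominator by the conjugate √(7 - 3y) + √7.
The numerator becomes (7 - 3y) − 7 = -3y, so the expression simplifies to -3/(√(7 - 3y) + √7).
Letting y → 0 gives -3/(2√7) = -3*√(7)/14.

-3*√(7)/14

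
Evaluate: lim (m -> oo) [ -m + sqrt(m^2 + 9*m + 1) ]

9/2

This has the form ∞ − ∞. Multiply and divide by the conjugate √(m^2 + 9*m + 1) + m.
That gives (9m + 1) / (√(m^2 + 9*m + 1) + m).
Divide numerator and denominator by m: the limit is 9/(2·1) = 9/2.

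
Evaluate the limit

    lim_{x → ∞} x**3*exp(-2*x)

0

Write as x^3/e^{2x}, an ∞/∞ form.
Exponential growth dominates any polynomial, so repeated L'Hôpital (or the standard result) gives 0.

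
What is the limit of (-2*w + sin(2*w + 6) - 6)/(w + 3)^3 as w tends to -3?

-4/3

Direct substitution gives 0/0.
Apply L'Hôpital: lim (2*cos(2*w + 6) - 2)/(3*(w + 3)^2), still 0/0.
Apply L'Hôpital: lim (-4*sin(2*w + 6))/(6*w + 18), still 0/0.
After 3 applications of L'Hôpital's rule the quotient is (-8*cos(2*w + 6))/(6); substituting w = -3 gives -4/3.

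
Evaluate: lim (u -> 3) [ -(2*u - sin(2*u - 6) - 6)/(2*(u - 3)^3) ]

-2/3

Direct substitution gives 0/0.
Apply L'Hôpital: lim (2 - 2*cos(2*u - 6))/(-6*(u - 3)^2), still 0/0.
Apply L'Hôpital: lim (4*sin(2*u - 6))/(36 - 12*u), still 0/0.
After 3 applications of L'Hôpital's rule the quotient is (8*cos(2*u - 6))/(-12); substituting u = 3 gives -2/3.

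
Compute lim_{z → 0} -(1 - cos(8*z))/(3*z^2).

-32/3

Substitution gives 0/0.
Use (1 − cos u)/u² → 1/2 with u = 8z: the limit is 8²/(2·(-3)) = -32/3.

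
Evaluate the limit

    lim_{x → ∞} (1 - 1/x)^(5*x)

e^(-5)

Let L be the limit and take ln: ln L = lim (5x)·ln(1 - 1/x) = lim (5x)·(-1/x + O(1/x²)) = -5.
Hence L = e^(-5).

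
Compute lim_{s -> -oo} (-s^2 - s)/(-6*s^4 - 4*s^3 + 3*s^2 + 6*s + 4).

0

The denominator has degree 4 and the numerator degree 2. Dividing numerator and denominator by s^4 sends every term to 0 except the leading denominator term, so the limit is 0.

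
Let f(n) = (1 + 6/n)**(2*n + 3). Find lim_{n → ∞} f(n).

e^(12)

Write it as [(1 + 6/n)^n]^(2) · (1 + 6/n)^(3). The bracketed term tends to e^(6) and the second factor to 1, so the limit is e^(12).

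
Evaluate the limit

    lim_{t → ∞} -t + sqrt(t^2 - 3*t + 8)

An ∞ − ∞ form. Rationalising with the conjugate, the difference becomes (-3t + 8) / (√(t^2 - 3*t + 8) + t).
For large t the denominator behaves like 2·t, so the quotient tends to -3/2 = -3/2.

-3/2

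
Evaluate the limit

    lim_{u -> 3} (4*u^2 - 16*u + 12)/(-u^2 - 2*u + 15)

-1

Direct substitution gives 0/0, so factor. Both numerator and denominator have (u - 3) as a factor.
After cancelling, the expression reduces to (4*u - 4)/(-u - 5).
Substituting u = 3 gives -1.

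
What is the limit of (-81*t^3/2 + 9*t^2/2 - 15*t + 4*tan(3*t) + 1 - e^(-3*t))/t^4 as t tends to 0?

Substitution gives 0/0 (the numerator vanishes to order 4).
Expand each term to order t^4: the coefficient of t^4 in −e^(-3t) is -27/8 and in 4·tan(3t) is 0.
Lower-order terms cancel with the polynomial part, so the numerator is (-27/8)·t^4 + o(t^4), and the limit is (-27/8)/(1) = -27/8.

-27/8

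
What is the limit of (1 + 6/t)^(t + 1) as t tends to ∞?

Write it as [(1 + 6/t)^t]^(1) · (1 + 6/t)^(1). The bracketed term tends to e^(6) and the second factor to 1, so the limit is e^(6).

e^(6)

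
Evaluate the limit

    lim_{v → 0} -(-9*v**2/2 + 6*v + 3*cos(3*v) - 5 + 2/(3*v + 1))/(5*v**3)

Substitution gives 0/0 (the numerator vanishes to order 3).
Expand each term to order v^3: the coefficient of v^3 in 2·1/(1 + 3v) is -54 and in 3·cos(3v) is 0.
Lower-order terms cancel with the polynomial part, so the numerator is (-54)·v^3 + o(v^3), and the limit is (-54)/(-5) = 54/5.

54/5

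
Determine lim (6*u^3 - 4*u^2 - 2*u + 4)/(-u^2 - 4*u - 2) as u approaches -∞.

The numerator has higher degree (3 > 2); the quotient behaves like (6/(-1))·u^1 for large |u|.
As u → −∞ this diverges to ∞.

∞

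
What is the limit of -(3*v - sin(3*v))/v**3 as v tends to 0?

-9/2

Direct substitution gives 0/0.
Apply L'Hôpital: lim (3 - 3*cos(3*v))/(-3*v^2), still 0/0.
Apply L'Hôpital: lim (9*sin(3*v))/(-6*v), still 0/0.
After 3 applications of L'Hôpital's rule the quotient is (27*cos(3*v))/(-6); substituting v = 0 gives -9/2.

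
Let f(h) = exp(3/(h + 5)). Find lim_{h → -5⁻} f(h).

As h → -5⁻, 3/(h + 5) → −∞, so e^(3/(h + 5)) → 0.

0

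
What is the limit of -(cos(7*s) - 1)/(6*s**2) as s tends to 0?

Direct substitution gives 0/0.
Apply L'Hôpital: lim (-7*sin(7*s))/(-12*s), still 0/0.
After 2 applications of L'Hôpital's rule the quotient is (-49*cos(7*s))/(-12); substituting s = 0 gives 49/12.

49/12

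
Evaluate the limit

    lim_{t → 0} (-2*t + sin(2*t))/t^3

Direct substitution gives 0/0.
Apply L'Hôpital: lim (2*cos(2*t) - 2)/(3*t^2), still 0/0.
Apply L'Hôpital: lim (-4*sin(2*t))/(6*t), still 0/0.
After 3 applications of L'Hôpital's rule the quotient is (-8*cos(2*t))/(6); substituting t = 0 gives -4/3.

-4/3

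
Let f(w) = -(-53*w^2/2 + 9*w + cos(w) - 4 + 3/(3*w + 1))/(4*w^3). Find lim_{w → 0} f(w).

81/4

Substitution gives 0/0 (the numerator vanishes to order 3).
Expand each term to order w^3: the coefficient of w^3 in 3·1/(1 + 3w) is -81 and in cos(w) is 0.
Lower-order terms cancel with the polynomial part, so the numerator is (-81)·w^3 + o(w^3), and the limit is (-81)/(-4) = 81/4.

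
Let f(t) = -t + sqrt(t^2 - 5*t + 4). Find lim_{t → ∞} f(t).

-5/2

An ∞ − ∞ form. Rationalising with the conjugate, the difference becomes (-5t + 4) / (√(t^2 - 5*t + 4) + t).
For large t the denominator behaves like 2·t, so the quotient tends to -5/2 = -5/2.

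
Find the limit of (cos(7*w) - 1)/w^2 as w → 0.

-49/2

Direct substitution gives 0/0.
Apply L'Hôpital: lim (-7*sin(7*w))/(2*w), still 0/0.
After 2 applications of L'Hôpital's rule the quotient is (-49*cos(7*w))/(2); substituting w = 0 gives -49/2.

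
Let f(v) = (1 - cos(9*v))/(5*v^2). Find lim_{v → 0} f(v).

81/10

Substitution gives 0/0.
Use (1 − cos u)/u² → 1/2 with u = 9v: the limit is 9²/(2·5) = 81/10.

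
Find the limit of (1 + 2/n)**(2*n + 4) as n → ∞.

Write it as [(1 + 2/n)^n]^(2) · (1 + 2/n)^(4). The bracketed term tends to e^(2) and the second factor to 1, so the limit is e^(4).

e^(4)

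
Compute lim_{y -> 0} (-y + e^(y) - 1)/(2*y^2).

1/4

Direct substitution gives 0/0.
Apply L'Hôpital: lim (e^(y) - 1)/(4*y), still 0/0.
After 2 applications of L'Hôpital's rule the quotient is (e^(y))/(4); substituting y = 0 gives 1/4.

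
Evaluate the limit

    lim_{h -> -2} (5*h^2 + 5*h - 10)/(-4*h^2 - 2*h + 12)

Since h = -2 makes numerator and denominator zero, (h + 2) divides both.
Cancelling it gives (5*h - 5)/(6 - 4*h); now plug in h = -2 to get -15/14.

-15/14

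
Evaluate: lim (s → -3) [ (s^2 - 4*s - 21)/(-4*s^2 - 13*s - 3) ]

At s = -3 both the top and bottom vanish — a removable singularity. Factoring out (s + 3) from each leaves (s - 7)/(-4*s - 1), which at s = -3 equals -10/11.

-10/11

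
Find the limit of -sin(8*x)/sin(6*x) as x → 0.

-4/3

Substitution gives 0/0.
Divide numerator and denominator by x: sin(8x)/x → 8 and sin(6x)/x → 6, so the limit is -1·8/6 = -4/3.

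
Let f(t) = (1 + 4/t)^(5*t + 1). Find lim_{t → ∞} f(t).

The base → 1 and the exponent → ∞: a 1^∞ form.
Take logarithms: (5t + 1)·ln(1 + 4/t). Since ln(1+u) ~ u for small u, this behaves like (5t)·(4/t) → 20.
So the limit is e^(20).

e^(20)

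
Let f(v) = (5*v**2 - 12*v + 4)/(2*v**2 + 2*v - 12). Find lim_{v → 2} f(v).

4/5

At v = 2 both the top and bottom vanish — a removable singularity. Factoring out (v - 2) from each leaves (5*v - 2)/(2*v + 6), which at v = 2 equals 4/5.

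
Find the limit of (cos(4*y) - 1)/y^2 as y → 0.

Direct substitution gives 0/0.
Apply L'Hôpital: lim (-4*sin(4*y))/(2*y), still 0/0.
After 2 applications of L'Hôpital's rule the quotient is (-16*cos(4*y))/(2); substituting y = 0 gives -8.

-8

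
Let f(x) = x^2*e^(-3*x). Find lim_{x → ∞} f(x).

0

Write as x^2/e^{3x}, an ∞/∞ form.
Exponential growth dominates any polynomial, so repeated L'Hôpital (or the standard result) gives 0.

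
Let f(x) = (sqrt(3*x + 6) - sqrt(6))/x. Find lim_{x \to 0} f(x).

A 0/0 form; rationalise with √(6 + 3x) + √6. This collapses the numerator to 3x, leaving 3/(√(6 + 3x) + √6) → 3/(2√6) = √(6)/4.

√(6)/4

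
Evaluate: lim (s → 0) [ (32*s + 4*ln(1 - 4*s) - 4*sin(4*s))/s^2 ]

-32

Substitution gives 0/0; apply L'Hôpital's rule 2 times.
After differentiating numerator and denominator 2 times the quotient is (64*sin(4*s) - 64/(4*s - 1)^2)/(2); at s = 0 this is -32.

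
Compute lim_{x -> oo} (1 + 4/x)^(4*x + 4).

Let L be the limit and take ln: ln L = lim (4x + 4)·ln(1 + 4/x) = lim (4x + 4)·(4/x + O(1/x²)) = 16.
Hence L = e^(16).

e^(16)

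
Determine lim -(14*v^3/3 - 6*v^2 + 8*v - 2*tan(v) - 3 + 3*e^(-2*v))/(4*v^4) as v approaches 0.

-1/2

Substitution gives 0/0; apply L'Hôpital's rule 4 times.
After differentiating numerator and denominator 4 times the quotient is (16*tan(v)/cos(v)^2 - 48*tan(v)/cos(v)^4 + 48*e^(-2*v))/(-96); at v = 0 this is -1/2.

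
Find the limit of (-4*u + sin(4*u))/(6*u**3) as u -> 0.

Direct substitution gives 0/0.
Apply L'Hôpital: lim (4*cos(4*u) - 4)/(18*u^2), still 0/0.
Apply L'Hôpital: lim (-16*sin(4*u))/(36*u), still 0/0.
After 3 applications of L'Hôpital's rule the quotient is (-64*cos(4*u))/(36); substituting u = 0 gives -16/9.

-16/9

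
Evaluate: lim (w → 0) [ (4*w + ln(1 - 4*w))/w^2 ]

-8

Direct substitution gives 0/0.
Apply L'Hôpital: lim (4 - 4/(1 - 4*w))/(2*w), still 0/0.
After 2 applications of L'Hôpital's rule the quotient is (-16/(1 - 4*w)^2)/(2); substituting w = 0 gives -8.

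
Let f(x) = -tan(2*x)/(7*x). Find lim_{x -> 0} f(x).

Substitution gives 0/0.
Since tan(u)/u → 1 as u → 0, tan(2x)/(2x) → 1 and the limit is 2/(-7) = -2/7.

-2/7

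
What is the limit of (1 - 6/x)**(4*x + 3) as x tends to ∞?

e^(-24)

The base → 1 and the exponent → ∞: a 1^∞ form.
Take logarithms: (4x + 3)·ln(1 - 6/x). Since ln(1+u) ~ u for small u, this behaves like (4x)·(-6/x) → -24.
So the limit is e^(-24).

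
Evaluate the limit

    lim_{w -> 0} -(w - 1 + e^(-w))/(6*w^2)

-1/12

Direct substitution gives 0/0.
Apply L'Hôpital: lim (1 - e^(-w))/(-12*w), still 0/0.
After 2 applications of L'Hôpital's rule the quotient is (e^(-w))/(-12); substituting w = 0 gives -1/12.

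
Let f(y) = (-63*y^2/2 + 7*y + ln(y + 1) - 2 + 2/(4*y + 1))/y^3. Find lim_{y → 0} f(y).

-383/3

Substitution gives 0/0 (the numerator vanishes to order 3).
Expand each term to order y^3: the coefficient of y^3 in 2·1/(1 + 4y) is -128 and in ln(1 + y) is 1/3.
Lower-order terms cancel with the polynomial part, so the numerator is (-383/3)·y^3 + o(y^3), and the limit is (-383/3)/(1) = -383/3.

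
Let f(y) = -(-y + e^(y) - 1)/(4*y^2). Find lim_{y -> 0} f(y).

-1/8

Direct substitution gives 0/0.
Apply L'Hôpital: lim (e^(y) - 1)/(-8*y), still 0/0.
After 2 applications of L'Hôpital's rule the quotient is (e^(y))/(-8); substituting y = 0 gives -1/8.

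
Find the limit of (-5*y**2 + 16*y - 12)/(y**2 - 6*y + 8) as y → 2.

Since y = 2 makes numerator and denominator zero, (y - 2) divides both.
Cancelling it gives (6 - 5*y)/(y - 4); now plug in y = 2 to get 2.

2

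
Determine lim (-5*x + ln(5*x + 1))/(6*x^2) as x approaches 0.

Direct substitution gives 0/0.
Apply L'Hôpital: lim (-5 + 5/(5*x + 1))/(12*x), still 0/0.
After 2 applications of L'Hôpital's rule the quotient is (-25/(5*x + 1)^2)/(12); substituting x = 0 gives -25/12.

-25/12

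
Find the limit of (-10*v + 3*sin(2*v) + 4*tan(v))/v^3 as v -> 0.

-8/3

Substitution gives 0/0; apply L'Hôpital's rule 3 times.
After differentiating numerator and denominator 3 times the quotient is (-24*cos(2*v) + 24*tan(v)^4 + 32*tan(v)^2 + 8)/(6); at v = 0 this is -8/3.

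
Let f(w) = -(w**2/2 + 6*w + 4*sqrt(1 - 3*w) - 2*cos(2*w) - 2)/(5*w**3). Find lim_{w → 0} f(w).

27/20

Substitution gives 0/0; apply L'Hôpital's rule 3 times.
After differentiating numerator and denominator 3 times the quotient is (-16*sin(2*w) - 81/(2*(1 - 3*w)^(5/2)))/(-30); at w = 0 this is 27/20.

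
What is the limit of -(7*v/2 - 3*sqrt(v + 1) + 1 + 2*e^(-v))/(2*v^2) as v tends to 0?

-11/16

Substitution gives 0/0; apply L'Hôpital's rule 2 times.
After differentiating numerator and denominator 2 times the quotient is (2*e^(-v) + 3/(4*(v + 1)^(3/2)))/(-4); at v = 0 this is -11/16.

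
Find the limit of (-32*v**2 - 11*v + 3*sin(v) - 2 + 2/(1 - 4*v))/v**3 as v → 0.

Substitution gives 0/0; apply L'Hôpital's rule 3 times.
After differentiating numerator and denominator 3 times the quotient is (-3*cos(v) + 768/(4*v - 1)^4)/(6); at v = 0 this is 255/2.

255/2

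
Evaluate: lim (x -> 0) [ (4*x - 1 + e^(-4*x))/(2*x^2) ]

4

Direct substitution gives 0/0.
Apply L'Hôpital: lim (4 - 4*e^(-4*x))/(4*x), still 0/0.
After 2 applications of L'Hôpital's rule the quotient is (16*e^(-4*x))/(4); substituting x = 0 gives 4.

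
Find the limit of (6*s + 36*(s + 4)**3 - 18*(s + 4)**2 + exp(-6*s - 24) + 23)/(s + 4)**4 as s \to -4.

54

Direct substitution gives 0/0.
Apply L'Hôpital: lim (-36*s + 108*(s + 4)^2 - 6*e^(-6*s - 24) - 138)/(4*(s + 4)^3), still 0/0.
Apply L'Hôpital: lim (216*s + 36*e^(-6*s - 24) + 828)/(12*(s + 4)^2), still 0/0.
Apply L'Hôpital: lim (216 - 216*e^(-6*s - 24))/(24*s + 96), still 0/0.
After 4 applications of L'Hôpital's rule the quotient is (1296*e^(-6*s - 24))/(24); substituting s = -4 gives 54.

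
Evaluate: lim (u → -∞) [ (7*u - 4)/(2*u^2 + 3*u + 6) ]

The denominator has degree 2 and the numerator degree 1. Dividing numerator and denominator by u^2 sends every term to 0 except the leading denominator term, so the limit is 0.

0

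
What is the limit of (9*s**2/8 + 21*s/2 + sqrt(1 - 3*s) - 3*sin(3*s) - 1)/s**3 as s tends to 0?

189/16

Substitution gives 0/0; apply L'Hôpital's rule 3 times.
After differentiating numerator and denominator 3 times the quotient is (81*cos(3*s) - 81/(8*(1 - 3*s)^(5/2)))/(6); at s = 0 this is 189/16.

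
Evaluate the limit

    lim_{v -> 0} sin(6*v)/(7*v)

6/7

Substitution gives 0/0.
Write it as (6/7)·sin(6v)/(6v); since sin(u)/u → 1, the limit is 6/7.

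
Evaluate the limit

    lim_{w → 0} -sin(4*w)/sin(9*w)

Substitution gives 0/0.
Divide numerator and denominator by w: sin(4w)/w → 4 and sin(9w)/w → 9, so the limit is -1·4/9 = -4/9.

-4/9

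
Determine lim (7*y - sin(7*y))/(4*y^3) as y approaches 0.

343/24

Direct substitution gives 0/0.
Apply L'Hôpital: lim (7 - 7*cos(7*y))/(12*y^2), still 0/0.
Apply L'Hôpital: lim (49*sin(7*y))/(24*y), still 0/0.
After 3 applications of L'Hôpital's rule the quotient is (343*cos(7*y))/(24); substituting y = 0 gives 343/24.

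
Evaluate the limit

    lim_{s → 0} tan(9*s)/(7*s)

9/7

Substitution gives 0/0.
Since tan(u)/u → 1 as u → 0, tan(9s)/(9s) → 1 and the limit is 9/7.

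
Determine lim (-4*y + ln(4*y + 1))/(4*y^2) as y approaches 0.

-2

Direct substitution gives 0/0.
Apply L'Hôpital: lim (-4 + 4/(4*y + 1))/(8*y), still 0/0.
After 2 applications of L'Hôpital's rule the quotient is (-16/(4*y + 1)^2)/(8); substituting y = 0 gives -2.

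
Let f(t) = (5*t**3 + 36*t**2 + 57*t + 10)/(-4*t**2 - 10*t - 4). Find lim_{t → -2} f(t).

-9/2

At t = -2 both the top and bottom vanish — a removable singularity. Factoring out (t + 2) from each leaves (5*t^2 + 26*t + 5)/(-4*t - 2), which at t = -2 equals -9/2.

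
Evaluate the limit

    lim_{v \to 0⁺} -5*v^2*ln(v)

This is a 0·(−∞) form. Rewrite as -5·ln(v) / v^(−2) and apply L'Hôpital:
the derivative quotient is -5·(1/v) / (−2·v^(−3)) = (5/2)·v^2 → 0.

0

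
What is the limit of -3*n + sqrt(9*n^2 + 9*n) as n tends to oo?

An ∞ − ∞ form. Rationalising with the conjugate, the difference becomes (9n) / (√(9*n^2 + 9*n) + 3n).
For large n the denominator behaves like 2·3n, so the quotient tends to 9/6 = 3/2.

3/2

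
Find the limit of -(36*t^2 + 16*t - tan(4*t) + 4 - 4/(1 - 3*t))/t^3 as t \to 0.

388/3

Substitution gives 0/0 (the numerator vanishes to order 3).
Expand each term to order t^3: the coefficient of t^3 in -4·1/(1 - 3t) is -108 and in −tan(4t) is -64/3.
Lower-order terms cancel with the polynomial part, so the numerator is (-388/3)·t^3 + o(t^3), and the limit is (-388/3)/(-1) = 388/3.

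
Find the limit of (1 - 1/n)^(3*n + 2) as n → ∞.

Write it as [(1 - 1/n)^n]^(3) · (1 - 1/n)^(2). The bracketed term tends to e^(-1) and the second factor to 1, so the limit is e^(-3).

e^(-3)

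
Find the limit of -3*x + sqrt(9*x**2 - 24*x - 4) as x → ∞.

This has the form ∞ − ∞. Multiply and divide by the conjugate √(9*x^2 - 24*x - 4) + 3x.
That gives (-24x - 4) / (√(9*x^2 - 24*x - 4) + 3x).
Divide numerator and denominator by x: the limit is -24/(2·3) = -4.

-4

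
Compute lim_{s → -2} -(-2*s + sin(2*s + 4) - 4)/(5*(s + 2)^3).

Direct substitution gives 0/0.
Apply L'Hôpital: lim (2*cos(2*s + 4) - 2)/(-15*(s + 2)^2), still 0/0.
Apply L'Hôpital: lim (-4*sin(2*s + 4))/(-30*s - 60), still 0/0.
After 3 applications of L'Hôpital's rule the quotient is (-8*cos(2*s + 4))/(-30); substituting s = -2 gives 4/15.

4/15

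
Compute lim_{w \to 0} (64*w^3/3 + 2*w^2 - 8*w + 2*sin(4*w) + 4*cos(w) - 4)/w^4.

1/6

Substitution gives 0/0 (the numerator vanishes to order 4).
Expand each term to order w^4: the coefficient of w^4 in 4·cos(w) is 1/6 and in 2·sin(4w) is 0.
Lower-order terms cancel with the polynomial part, so the numerator is (1/6)·w^4 + o(w^4), and the limit is (1/6)/(1) = 1/6.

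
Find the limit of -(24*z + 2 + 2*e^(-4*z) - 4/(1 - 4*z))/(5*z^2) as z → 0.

48/5

Substitution gives 0/0; apply L'Hôpital's rule 2 times.
After differentiating numerator and denominator 2 times the quotient is (32*e^(-4*z) + 128/(4*z - 1)^3)/(-10); at z = 0 this is 48/5.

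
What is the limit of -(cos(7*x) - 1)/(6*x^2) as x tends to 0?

Direct substitution gives 0/0.
Apply L'Hôpital: lim (-7*sin(7*x))/(-12*x), still 0/0.
After 2 applications of L'Hôpital's rule the quotient is (-49*cos(7*x))/(-12); substituting x = 0 gives 49/12.

49/12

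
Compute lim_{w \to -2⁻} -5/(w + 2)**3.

∞

As w → -2⁻, (w + 2) → 0⁻, so (w + 2)^3 → 0⁻ and -5/(w + 2)^3 → ∞.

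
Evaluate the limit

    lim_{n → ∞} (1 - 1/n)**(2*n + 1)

Let L be the limit and take ln: ln L = lim (2n + 1)·ln(1 - 1/n) = lim (2n + 1)·(-1/n + O(1/n²)) = -2.
Hence L = e^(-2).

e^(-2)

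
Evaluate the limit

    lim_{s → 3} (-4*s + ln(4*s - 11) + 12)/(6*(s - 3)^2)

-4/3

Direct substitution gives 0/0.
Apply L'Hôpital: lim (-4 + 4/(4*s - 11))/(12*s - 36), still 0/0.
After 2 applications of L'Hôpital's rule the quotient is (-16/(4*s - 11)^2)/(12); substituting s = 3 gives -4/3.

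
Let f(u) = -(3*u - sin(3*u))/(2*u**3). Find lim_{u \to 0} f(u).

Direct substitution gives 0/0.
Apply L'Hôpital: lim (3 - 3*cos(3*u))/(-6*u^2), still 0/0.
Apply L'Hôpital: lim (9*sin(3*u))/(-12*u), still 0/0.
After 3 applications of L'Hôpital's rule the quotient is (27*cos(3*u))/(-12); substituting u = 0 gives -9/4.

-9/4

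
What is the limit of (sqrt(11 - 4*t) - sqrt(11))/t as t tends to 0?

Substitution gives 0/0. Multiply numerator and denominator by the conjugate √(11 - 4t) + √11.
The numerator becomes (11 - 4t) − 11 = -4t, so the expression simplifies to -4/(√(11 - 4t) + √11).
Letting t → 0 gives -4/(2√11) = -2*√(11)/11.

-2*√(11)/11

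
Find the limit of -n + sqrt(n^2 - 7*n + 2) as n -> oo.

-7/2

This has the form ∞ − ∞. Multiply and divide by the conjugate √(n^2 - 7*n + 2) + n.
That gives (-7n + 2) / (√(n^2 - 7*n + 2) + n).
Divide numerator and denominator by n: the limit is -7/(2·1) = -7/2.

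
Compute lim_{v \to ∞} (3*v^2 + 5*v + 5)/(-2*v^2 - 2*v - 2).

-3/2

Numerator and denominator both have degree 2.
Dividing every term by v^2, all lower-order terms vanish and the limit is the ratio of leading coefficients, 3/(-2) = -3/2.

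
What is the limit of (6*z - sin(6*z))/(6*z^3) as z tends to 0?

6

Direct substitution gives 0/0.
Apply L'Hôpital: lim (6 - 6*cos(6*z))/(18*z^2), still 0/0.
Apply L'Hôpital: lim (36*sin(6*z))/(36*z), still 0/0.
After 3 applications of L'Hôpital's rule the quotient is (216*cos(6*z))/(36); substituting z = 0 gives 6.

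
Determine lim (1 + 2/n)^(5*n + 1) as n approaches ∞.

Write it as [(1 + 2/n)^n]^(5) · (1 + 2/n)^(1). The bracketed term tends to e^(2) and the second factor to 1, so the limit is e^(10).

e^(10)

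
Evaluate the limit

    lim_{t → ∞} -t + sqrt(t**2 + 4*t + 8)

2

This has the form ∞ − ∞. Multiply and divide by the conjugate √(t^2 + 4*t + 8) + t.
That gives (4t + 8) / (√(t^2 + 4*t + 8) + t).
Divide numerator and denominator by t: the limit is 4/(2·1) = 2.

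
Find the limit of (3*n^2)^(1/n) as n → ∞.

1

Base → ∞ and exponent → 0: an ∞^0 form.
Take logs: (1/n)·ln(3·n^2) = (ln 3 + 2·ln n)/n → 0.
So the limit is e^0 = 1.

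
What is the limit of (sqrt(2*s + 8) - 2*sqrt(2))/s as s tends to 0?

A 0/0 form; rationalise with √(8 + 2s) + √8. This collapses the numerator to 2s, leaving 2/(√(8 + 2s) + √8) → 2/(2√8) = √(2)/4.

√(2)/4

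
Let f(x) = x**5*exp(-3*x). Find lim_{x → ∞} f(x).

0

Write as x^5/e^{3x}, an ∞/∞ form.
Exponential growth dominates any polynomial, so repeated L'Hôpital (or the standard result) gives 0.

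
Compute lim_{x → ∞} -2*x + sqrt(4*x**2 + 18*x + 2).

This has the form ∞ − ∞. Multiply and divide by the conjugate √(4*x^2 + 18*x + 2) + 2x.
That gives (18x + 2) / (√(4*x^2 + 18*x + 2) + 2x).
Divide numerator and denominator by x: the limit is 18/(2·2) = 9/2.

9/2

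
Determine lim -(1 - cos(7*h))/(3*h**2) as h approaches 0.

-49/6

Substitution gives 0/0.
Use (1 − cos u)/u² → 1/2 with u = 7h: the limit is 7²/(2·(-3)) = -49/6.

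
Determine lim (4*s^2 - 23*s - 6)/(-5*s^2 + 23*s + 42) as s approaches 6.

Direct substitution gives 0/0, so factor. Both numerator and denominator have (s - 6) as a factor.
After cancelling, the expression reduces to (4*s + 1)/(-5*s - 7).
Substituting s = 6 gives -25/37.

-25/37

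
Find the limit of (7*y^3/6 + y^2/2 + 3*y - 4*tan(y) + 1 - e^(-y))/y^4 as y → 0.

Substitution gives 0/0 (the numerator vanishes to order 4).
Expand each term to order y^4: the coefficient of y^4 in −e^(-y) is -1/24 and in -4·tan(y) is 0.
Lower-order terms cancel with the polynomial part, so the numerator is (-1/24)·y^4 + o(y^4), and the limit is (-1/24)/(1) = -1/24.

-1/24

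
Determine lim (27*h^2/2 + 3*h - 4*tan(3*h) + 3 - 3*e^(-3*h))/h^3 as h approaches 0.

-45/2

Substitution gives 0/0 (the numerator vanishes to order 3).
Expand each term to order h^3: the coefficient of h^3 in -3·e^(-3h) is 27/2 and in -4·tan(3h) is -36.
Lower-order terms cancel with the polynomial part, so the numerator is (-45/2)·h^3 + o(h^3), and the limit is (-45/2)/(1) = -45/2.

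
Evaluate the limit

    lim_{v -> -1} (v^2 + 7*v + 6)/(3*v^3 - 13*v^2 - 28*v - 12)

At v = -1 both the top and bottom vanish — a removable singularity. Factoring out (v + 1) from each leaves (v + 6)/(3*v^2 - 16*v - 12), which at v = -1 equals 5/7.

5/7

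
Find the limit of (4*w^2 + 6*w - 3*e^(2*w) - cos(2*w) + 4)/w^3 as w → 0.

Substitution gives 0/0 (the numerator vanishes to order 3).
Expand each term to order w^3: the coefficient of w^3 in −cos(2w) is 0 and in -3·e^(2w) is -4.
Lower-order terms cancel with the polynomial part, so the numerator is (-4)·w^3 + o(w^3), and the limit is (-4)/(1) = -4.

-4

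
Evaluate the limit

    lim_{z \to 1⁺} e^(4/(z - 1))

∞

As z → 1⁺, 4/(z - 1) → +∞, so e^(4/(z - 1)) → ∞.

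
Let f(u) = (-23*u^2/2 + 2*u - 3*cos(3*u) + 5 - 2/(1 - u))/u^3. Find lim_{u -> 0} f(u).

-2

Substitution gives 0/0; apply L'Hôpital's rule 3 times.
After differentiating numerator and denominator 3 times the quotient is (-81*sin(3*u) - 12/(u - 1)^4)/(6); at u = 0 this is -2.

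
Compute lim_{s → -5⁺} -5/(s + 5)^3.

-∞

As s → -5⁺, (s + 5) → 0⁺, so (s + 5)^3 → 0⁺ and -5/(s + 5)^3 → -∞.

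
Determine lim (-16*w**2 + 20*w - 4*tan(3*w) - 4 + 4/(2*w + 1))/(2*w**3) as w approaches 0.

-34

Substitution gives 0/0 (the numerator vanishes to order 3).
Expand each term to order w^3: the coefficient of w^3 in -4·tan(3w) is -36 and in 4·1/(1 + 2w) is -32.
Lower-order terms cancel with the polynomial part, so the numerator is (-68)·w^3 + o(w^3), and the limit is (-68)/(2) = -34.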